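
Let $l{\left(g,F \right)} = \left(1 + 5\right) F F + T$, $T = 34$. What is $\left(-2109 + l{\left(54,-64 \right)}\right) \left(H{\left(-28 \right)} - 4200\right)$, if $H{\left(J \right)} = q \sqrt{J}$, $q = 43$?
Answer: $-94504200 + 1935086 i \sqrt{7} \approx -9.4504 \cdot 10^{7} + 5.1198 \cdot 10^{6} i$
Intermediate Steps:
$H{\left(J \right)} = 43 \sqrt{J}$
$l{\left(g,F \right)} = 34 + 6 F^{2}$ ($l{\left(g,F \right)} = \left(1 + 5\right) F F + 34 = 6 F F + 34 = 6 F^{2} + 34 = 34 + 6 F^{2}$)
$\left(-2109 + l{\left(54,-64 \right)}\right) \left(H{\left(-28 \right)} - 4200\right) = \left(-2109 + \left(34 + 6 \left(-64\right)^{2}\right)\right) \left(43 \sqrt{-28} - 4200\right) = \left(-2109 + \left(34 + 6 \cdot 4096\right)\right) \left(43 \cdot 2 i \sqrt{7} - 4200\right) = \left(-2109 + \left(34 + 24576\right)\right) \left(86 i \sqrt{7} - 4200\right) = \left(-2109 + 24610\right) \left(-4200 + 86 i \sqrt{7}\right) = 22501 \left(-4200 + 86 i \sqrt{7}\right) = -94504200 + 1935086 i \sqrt{7}$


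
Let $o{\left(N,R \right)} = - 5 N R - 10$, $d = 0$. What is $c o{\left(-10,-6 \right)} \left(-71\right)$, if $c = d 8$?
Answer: $0$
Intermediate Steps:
$o{\left(N,R \right)} = -10 - 5 N R$ ($o{\left(N,R \right)} = - 5 N R - 10 = -10 - 5 N R$)
$c = 0$ ($c = 0 \cdot 8 = 0$)
$c o{\left(-10,-6 \right)} \left(-71\right) = 0 \left(-10 - \left(-50\right) \left(-6\right)\right) \left(-71\right) = 0 \left(-10 - 300\right) \left(-71\right) = 0 \left(-310\right) \left(-71\right) = 0 \left(-71\right) = 0$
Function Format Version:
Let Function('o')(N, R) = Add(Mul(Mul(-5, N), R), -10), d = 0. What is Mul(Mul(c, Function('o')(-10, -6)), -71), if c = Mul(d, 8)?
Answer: 0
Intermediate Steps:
Function('o')(N, R) = Add(-10, Mul(-5, N, R)) (Function('o')(N, R) = Add(Mul(-5, N, R), -10) = Add(-10, Mul(-5, N, R)))
c = 0 (c = Mul(0, 8) = 0)
Mul(Mul(c, Function('o')(-10, -6)), -71) = Mul(Mul(0, Add(-10, Mul(-5, -10, -6))), -71) = Mul(Mul(0, Add(-10, -300)), -71) = Mul(Mul(0, -310), -71) = Mul(0, -71) = 0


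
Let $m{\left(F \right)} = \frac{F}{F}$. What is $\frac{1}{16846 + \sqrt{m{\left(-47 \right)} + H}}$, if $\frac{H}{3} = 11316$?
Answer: $\frac{16846}{283753767} - \frac{\sqrt{33949}}{283753767} \approx 5.8719 \cdot 10^{-5}$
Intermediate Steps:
$H = 33948$ ($H = 3 \cdot 11316 = 33948$)
$m{\left(F \right)} = 1$
$\frac{1}{16846 + \sqrt{m{\left(-47 \right)} + H}} = \frac{1}{16846 + \sqrt{1 + 33948}} = \frac{1}{16846 + \sqrt{33949}}$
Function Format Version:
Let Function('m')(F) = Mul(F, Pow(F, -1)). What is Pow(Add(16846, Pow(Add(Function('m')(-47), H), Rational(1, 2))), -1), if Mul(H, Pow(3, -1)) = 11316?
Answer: Add(Rational(16846, 283753767), Mul(Rational(-1, 283753767), Pow(33949, Rational(1, 2)))) ≈ 5.8719e-5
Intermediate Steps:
H = 33948 (H = Mul(3, 11316) = 33948)
Function('m')(F) = 1
Pow(Add(16846, Pow(Add(Function('m')(-47), H), Rational(1, 2))), -1) = Pow(Add(16846, Pow(Add(1, 33948), Rational(1, 2))), -1) = Pow(Add(16846, Pow(33949, Rational(1, 2))), -1)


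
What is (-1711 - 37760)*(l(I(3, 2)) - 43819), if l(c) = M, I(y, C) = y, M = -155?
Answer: 1735697754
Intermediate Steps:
l(c) = -155
(-1711 - 37760)*(l(I(3, 2)) - 43819) = (-1711 - 37760)*(-155 - 43819) = -39471*(-43974) = 1735697754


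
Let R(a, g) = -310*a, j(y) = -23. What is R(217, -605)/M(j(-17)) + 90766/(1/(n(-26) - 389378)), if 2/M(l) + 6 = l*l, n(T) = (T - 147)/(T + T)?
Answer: -70719145363/2 ≈ -3.5360e+10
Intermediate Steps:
n(T) = (-147 + T)/(2*T) (n(T) = (-147 + T)/((2*T)) = (-147 + T)*(1/(2*T)) = (-147 + T)/(2*T))
M(l) = 2/(-6 + l**2) (M(l) = 2/(-6 + l*l) = 2/(-6 + l**2))
R(217, -605)/M(j(-17)) + 90766/(1/(n(-26) - 389378)) = (-310*217)/((2/(-6 + (-23)**2))) + 90766/(1/((1/2)*(-147 - 26)/(-26) - 389378)) = -67270/(2/(-6 + 529)) + 90766/(1/((1/2)*(-1/26)*(-173) - 389378)) = -67270/(2/523) + 90766/(1/(173/52 - 389378)) = -67270/(2*(1/523)) + 90766/(1/(-20247483/52)) = -67270/2/523 + 90766/(-52/20247483) = -67270*523/2 + 90766*(-20247483/52) = -17591105 - 70683963153/2 = -70719145363/2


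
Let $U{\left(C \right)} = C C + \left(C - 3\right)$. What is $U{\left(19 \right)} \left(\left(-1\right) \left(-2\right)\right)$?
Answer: $754$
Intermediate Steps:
$U{\left(C \right)} = -3 + C + C^{2}$ ($U{\left(C \right)} = C^{2} + \left(-3 + C\right) = -3 + C + C^{2}$)
$U{\left(19 \right)} \left(\left(-1\right) \left(-2\right)\right) = \left(-3 + 19 + 19^{2}\right) \left(\left(-1\right) \left(-2\right)\right) = \left(-3 + 19 + 361\right) 2 = 377 \cdot 2 = 754$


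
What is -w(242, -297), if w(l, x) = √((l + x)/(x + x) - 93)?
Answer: -I*√30102/18 ≈ -9.6389*I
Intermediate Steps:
w(l, x) = √(-93 + (l + x)/(2*x)) (w(l, x) = √((l + x)/((2*x)) - 93) = √((l + x)*(1/(2*x)) - 93) = √((l + x)/(2*x) - 93) = √(-93 + (l + x)/(2*x)))
-w(242, -297) = -√(-370 + 2*242/(-297))/2 = -√(-370 + 2*242*(-1/297))/2 = -√(-370 - 44/27)/2 = -√(-10034/27)/2 = -I*√30102/9/2 = -I*√30102/18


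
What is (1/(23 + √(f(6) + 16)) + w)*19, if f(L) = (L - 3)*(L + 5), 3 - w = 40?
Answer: -21071/30 ≈ -702.37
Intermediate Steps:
w = -37 (w = 3 - 1*40 = 3 - 40 = -37)
f(L) = (-3 + L)*(5 + L)
(1/(23 + √(f(6) + 16)) + w)*19 = (1/(23 + √((-15 + 6² + 2*6) + 16)) - 37)*19 = (1/(23 + √((-15 + 36 + 12) + 16)) - 37)*19 = (1/(23 + √(33 + 16)) - 37)*19 = (1/(23 + √49) - 37)*19 = (1/(23 + 7) - 37)*19 = (1/30 - 37)*19 = -1109/30*19 = -21071/30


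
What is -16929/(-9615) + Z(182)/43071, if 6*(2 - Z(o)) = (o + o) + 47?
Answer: 69381863/39440730 ≈ 1.7591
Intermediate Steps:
Z(o) = -35/6 - o/3 (Z(o) = 2 - ((o + o) + 47)/6 = 2 - (2*o + 47)/6 = 2 - (47 + 2*o)/6 = 2 + (-47/6 - o/3) = -35/6 - o/3)
-16929/(-9615) + Z(182)/43071 = -16929/(-9615) + (-35/6 - 1/3*182)/43071 = -16929*(-1/9615) + (-35/6 - 182/3)*(1/43071) = 5643/3205 - 133/2*1/43071 = 5643/3205 - 19/12306 = 69381863/39440730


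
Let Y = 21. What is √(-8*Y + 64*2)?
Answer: 2*I*√10 ≈ 6.3246*I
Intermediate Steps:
√(-8*Y + 64*2) = √(-8*21 + 64*2) = √(-168 + 128) = √(-40) = 2*I*√10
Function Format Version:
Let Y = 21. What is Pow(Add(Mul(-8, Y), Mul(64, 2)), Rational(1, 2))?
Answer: Mul(2, I, Pow(10, Rational(1, 2))) ≈ Mul(6.3246, I)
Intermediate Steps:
Pow(Add(Mul(-8, Y), Mul(64, 2)), Rational(1, 2)) = Pow(Add(Mul(-8, 21), Mul(64, 2)), Rational(1, 2)) = Pow(Add(-168, 128), Rational(1, 2)) = Pow(-40, Rational(1, 2)) = Mul(2, I, Pow(10, Rational(1, 2)))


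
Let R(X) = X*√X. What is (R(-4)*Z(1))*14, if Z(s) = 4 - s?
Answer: -336*I ≈ -336.0*I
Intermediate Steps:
R(X) = X^(3/2)
(R(-4)*Z(1))*14 = ((-4)^(3/2)*(4 - 1*1))*14 = ((-8*I)*(4 - 1))*14 = (-8*I*3)*14 = -24*I*14 = -336*I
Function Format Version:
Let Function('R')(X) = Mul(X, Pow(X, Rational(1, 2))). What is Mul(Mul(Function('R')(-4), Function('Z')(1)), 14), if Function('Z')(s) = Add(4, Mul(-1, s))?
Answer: Mul(-336, I) ≈ Mul(-336.00, I)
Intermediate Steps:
Function('R')(X) = Pow(X, Rational(3, 2))
Mul(Mul(Function('R')(-4), Function('Z')(1)), 14) = Mul(Mul(Pow(-4, Rational(3, 2)), Add(4, Mul(-1, 1))), 14) = Mul(Mul(Mul(-8, I), Add(4, -1)), 14) = Mul(Mul(Mul(-8, I), 3), 14) = Mul(Mul(-24, I), 14) = Mul(-336, I)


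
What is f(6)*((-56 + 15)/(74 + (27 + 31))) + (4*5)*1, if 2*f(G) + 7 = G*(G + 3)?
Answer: 3353/264 ≈ 12.701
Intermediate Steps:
f(G) = -7/2 + G*(3 + G)/2 (f(G) = -7/2 + (G*(G + 3))/2 = -7/2 + (G*(3 + G))/2 = -7/2 + G*(3 + G)/2)
f(6)*((-56 + 15)/(74 + (27 + 31))) + (4*5)*1 = (-7/2 + (½)*6² + (3/2)*6)*((-56 + 15)/(74 + (27 + 31))) + (4*5)*1 = (-7/2 + (½)*36 + 9)*(-41/(74 + 58)) + 20*1 = (-7/2 + 18 + 9)*(-41/132) + 20 = 47*(-41*1/132)/2 + 20 = (47/2)*(-41/132) + 20 = -1927/264 + 20 = 3353/264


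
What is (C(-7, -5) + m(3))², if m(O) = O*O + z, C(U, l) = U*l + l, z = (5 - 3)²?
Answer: 1849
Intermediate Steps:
z = 4 (z = 2² = 4)
C(U, l) = l + U*l
m(O) = 4 + O² (m(O) = O*O + 4 = O² + 4 = 4 + O²)
(C(-7, -5) + m(3))² = (-5*(1 - 7) + (4 + 3²))² = (-5*(-6) + (4 + 9))² = (30 + 13)² = 43² = 1849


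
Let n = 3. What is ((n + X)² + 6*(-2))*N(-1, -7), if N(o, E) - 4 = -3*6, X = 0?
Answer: 42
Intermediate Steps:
N(o, E) = -14 (N(o, E) = 4 - 3*6 = 4 - 18 = -14)
((n + X)² + 6*(-2))*N(-1, -7) = ((3 + 0)² + 6*(-2))*(-14) = (3² - 12)*(-14) = (9 - 12)*(-14) = -3*(-14) = 42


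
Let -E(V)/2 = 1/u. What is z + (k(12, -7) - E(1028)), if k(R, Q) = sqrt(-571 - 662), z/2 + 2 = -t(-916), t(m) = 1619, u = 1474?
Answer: -2389353/737 + 3*I*sqrt(137) ≈ -3242.0 + 35.114*I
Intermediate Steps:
z = -3242 (z = -4 + 2*(-1*1619) = -4 + 2*(-1619) = -4 - 3238 = -3242)
k(R, Q) = 3*I*sqrt(137) (k(R, Q) = sqrt(-1233) = 3*I*sqrt(137))
E(V) = -1/737 (E(V) = -2/1474 = -2*1/1474 = -1/737)
z + (k(12, -7) - E(1028)) = -3242 + (3*I*sqrt(137) - 1*(-1/737)) = -3242 + (3*I*sqrt(137) + 1/737) = -3242 + (1/737 + 3*I*sqrt(137)) = -2389353/737 + 3*I*sqrt(137)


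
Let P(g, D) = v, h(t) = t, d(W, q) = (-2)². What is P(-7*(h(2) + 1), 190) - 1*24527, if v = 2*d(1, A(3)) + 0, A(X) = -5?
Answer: -24519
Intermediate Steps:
d(W, q) = 4
v = 8 (v = 2*4 + 0 = 8 + 0 = 8)
P(g, D) = 8
P(-7*(h(2) + 1), 190) - 1*24527 = 8 - 1*24527 = 8 - 24527 = -24519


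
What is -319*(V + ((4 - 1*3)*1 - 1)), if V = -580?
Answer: 185020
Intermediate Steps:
-319*(V + ((4 - 1*3)*1 - 1)) = -319*(-580 + ((4 - 1*3)*1 - 1)) = -319*(-580 + ((4 - 3)*1 - 1)) = -319*(-580 + (1*1 - 1)) = -319*(-580 + (1 - 1)) = -319*(-580 + 0) = -319*(-580) = 185020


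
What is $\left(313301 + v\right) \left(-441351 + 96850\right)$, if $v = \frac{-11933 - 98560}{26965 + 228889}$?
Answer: $- \frac{27614925785968061}{255854} \approx -1.0793 \cdot 10^{11}$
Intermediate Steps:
$v = - \frac{110493}{255854} \approx -0.43186$
$\left(313301 + v\right) \left(-441351 + 96850\right) = \left(313301 - \frac{110493}{255854}\right) \left(-441351 + 96850\right) = \frac{80159203561}{255854} \left(-344501\right) = - \frac{27614925785968061}{255854}$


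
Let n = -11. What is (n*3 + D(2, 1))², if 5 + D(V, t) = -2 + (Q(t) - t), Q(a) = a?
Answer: 1600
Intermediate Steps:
D(V, t) = -7 (D(V, t) = -5 + (-2 + (t - t)) = -5 + (-2 + 0) = -5 - 2 = -7)
(n*3 + D(2, 1))² = (-11*3 - 7)² = (-33 - 7)² = (-40)² = 1600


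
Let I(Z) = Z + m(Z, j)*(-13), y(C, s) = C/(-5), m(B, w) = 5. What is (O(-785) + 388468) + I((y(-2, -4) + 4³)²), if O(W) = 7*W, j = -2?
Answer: 9676384/25 ≈ 3.8706e+5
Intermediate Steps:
y(C, s) = -C/5 (y(C, s) = C*(-⅕) = -C/5)
I(Z) = -65 + Z (I(Z) = Z + 5*(-13) = Z - 65 = -65 + Z)
(O(-785) + 388468) + I((y(-2, -4) + 4³)²) = (7*(-785) + 388468) + (-65 + (-⅕*(-2) + 4³)²) = (-5495 + 388468) + (-65 + (⅖ + 64)²) = 382973 + (-65 + (322/5)²) = 382973 + (-65 + 103684/25) = 382973 + 102059/25 = 9676384/25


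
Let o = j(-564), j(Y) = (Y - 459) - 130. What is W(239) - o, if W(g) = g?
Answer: 1392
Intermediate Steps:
j(Y) = -589 + Y (j(Y) = (-459 + Y) - 130 = -589 + Y)
o = -1153 (o = -589 - 564 = -1153)
W(239) - o = 239 - 1*(-1153) = 239 + 1153 = 1392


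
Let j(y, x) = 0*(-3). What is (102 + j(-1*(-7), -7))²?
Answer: 10404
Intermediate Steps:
j(y, x) = 0
(102 + j(-1*(-7), -7))² = (102 + 0)² = 102² = 10404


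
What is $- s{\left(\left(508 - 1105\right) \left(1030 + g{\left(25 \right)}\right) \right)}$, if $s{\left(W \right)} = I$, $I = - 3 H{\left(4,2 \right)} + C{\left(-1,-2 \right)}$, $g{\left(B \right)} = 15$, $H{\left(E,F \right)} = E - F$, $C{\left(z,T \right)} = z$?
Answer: $7$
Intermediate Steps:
$I = -7$ ($I = - 3 \left(4 - 2\right) - 1 = \left(-3\right) 2 - 1 = -6 - 1 = -7$)
$s{\left(W \right)} = -7$
$- s{\left(\left(508 - 1105\right) \left(1030 + g{\left(25 \right)}\right) \right)} = \left(-1\right) \left(-7\right) = 7$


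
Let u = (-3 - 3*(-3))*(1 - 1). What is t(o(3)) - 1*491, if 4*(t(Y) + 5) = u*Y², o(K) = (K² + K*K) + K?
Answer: -496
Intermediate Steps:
u = 0 (u = (-3 + 9)*0 = 6*0 = 0)
o(K) = K + 2*K² (o(K) = (K² + K²) + K = 2*K² + K = K + 2*K²)
t(Y) = -5 (t(Y) = -5 + (0*Y²)/4 = -5 + (¼)*0 = -5 + 0 = -5)
t(o(3)) - 1*491 = -5 - 1*491 = -5 - 491 = -496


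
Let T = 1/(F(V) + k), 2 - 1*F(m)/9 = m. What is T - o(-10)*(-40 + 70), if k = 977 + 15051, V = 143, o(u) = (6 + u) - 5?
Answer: 3984931/14759 ≈ 270.00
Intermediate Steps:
o(u) = 1 + u
F(m) = 18 - 9*m
k = 16028
T = 1/14759 (T = 1/((18 - 9*143) + 16028) = 1/((18 - 1287) + 16028) = 1/(-1269 + 16028) = 1/14759 ≈ 6.7755e-5)
T - o(-10)*(-40 + 70) = 1/14759 - (1 - 10)*(-40 + 70) = 1/14759 - (-9)*30 = 1/14759 - 1*(-270) = 1/14759 + 270 = 3984931/14759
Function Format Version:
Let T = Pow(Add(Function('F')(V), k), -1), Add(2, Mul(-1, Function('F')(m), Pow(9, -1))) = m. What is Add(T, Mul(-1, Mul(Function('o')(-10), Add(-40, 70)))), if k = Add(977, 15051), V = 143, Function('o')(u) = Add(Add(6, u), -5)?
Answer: Rational(3984931, 14759) ≈ 270.00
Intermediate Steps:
Function('o')(u) = Add(1, u)
Function('F')(m) = Add(18, Mul(-9, m))
k = 16028
T = Rational(1, 14759) (T = Pow(Add(Add(18, Mul(-9, 143)), 16028), -1) = Pow(Add(Add(18, -1287), 16028), -1) = Pow(Add(-1269, 16028), -1) = Pow(14759, -1) = Rational(1, 14759) ≈ 6.7755e-5)
Add(T, Mul(-1, Mul(Function('o')(-10), Add(-40, 70)))) = Add(Rational(1, 14759), Mul(-1, Mul(Add(1, -10), Add(-40, 70)))) = Add(Rational(1, 14759), Mul(-1, Mul(-9, 30))) = Add(Rational(1, 14759), Mul(-1, -270)) = Add(Rational(1, 14759), 270) = Rational(3984931, 14759)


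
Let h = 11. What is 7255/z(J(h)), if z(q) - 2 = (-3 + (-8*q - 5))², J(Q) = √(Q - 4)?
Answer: 1864535/74754 - 232160*√7/37377 ≈ 8.5087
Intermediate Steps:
J(Q) = √(-4 + Q)
z(q) = 2 + (-8 - 8*q)² (z(q) = 2 + (-3 + (-8*q - 5))² = 2 + (-3 + (-5 - 8*q))² = 2 + (-8 - 8*q)²)
7255/z(J(h)) = 7255/(2 + 64*(1 + √(-4 + 11))²) = 7255/(2 + 64*(1 + √7)²)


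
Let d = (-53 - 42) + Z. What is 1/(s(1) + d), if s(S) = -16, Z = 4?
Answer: -1/107 ≈ -0.0093458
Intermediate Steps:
d = -91 (d = (-53 - 42) + 4 = -95 + 4 = -91)
1/(s(1) + d) = 1/(-16 - 91) = 1/(-107) = -1/107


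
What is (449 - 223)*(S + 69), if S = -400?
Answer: -74806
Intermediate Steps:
(449 - 223)*(S + 69) = (449 - 223)*(-400 + 69) = 226*(-331) = -74806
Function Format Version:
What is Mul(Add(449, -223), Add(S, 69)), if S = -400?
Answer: -74806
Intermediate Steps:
Mul(Add(449, -223), Add(S, 69)) = Mul(Add(449, -223), Add(-400, 69)) = Mul(226, -331) = -74806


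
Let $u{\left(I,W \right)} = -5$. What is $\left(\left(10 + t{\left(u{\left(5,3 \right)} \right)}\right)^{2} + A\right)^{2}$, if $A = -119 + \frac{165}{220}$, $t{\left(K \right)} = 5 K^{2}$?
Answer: $\frac{5245670329}{16} \approx 3.2785 \cdot 10^{8}$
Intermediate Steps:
$A = - \frac{473}{4}$ ($A = -119 + 165 \cdot \frac{1}{220} = -119 + \frac{3}{4} = - \frac{473}{4} \approx -118.25$)
$\left(\left(10 + t{\left(u{\left(5,3 \right)} \right)}\right)^{2} + A\right)^{2} = \left(\left(10 + 5 \left(-5\right)^{2}\right)^{2} - \frac{473}{4}\right)^{2} = \left(\left(10 + 5 \cdot 25\right)^{2} - \frac{473}{4}\right)^{2} = \left(\left(10 + 125\right)^{2} - \frac{473}{4}\right)^{2} = \left(135^{2} - \frac{473}{4}\right)^{2} = \left(18225 - \frac{473}{4}\right)^{2} = \left(\frac{72427}{4}\right)^{2} = \frac{5245670329}{16}$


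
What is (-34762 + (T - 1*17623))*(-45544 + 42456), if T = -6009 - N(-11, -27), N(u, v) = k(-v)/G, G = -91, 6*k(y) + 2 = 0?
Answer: 49227546544/273 ≈ 1.8032e+8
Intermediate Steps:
k(y) = -⅓ (k(y) = -⅓ + (⅙)*0 = -⅓ + 0 = -⅓)
N(u, v) = 1/273 (N(u, v) = -⅓/(-91) = -⅓*(-1/91) = 1/273)
T = -1640458/273 (T = -6009 - 1*1/273 = -6009 - 1/273 = -1640458/273 ≈ -6009.0)
(-34762 + (T - 1*17623))*(-45544 + 42456) = (-34762 + (-1640458/273 - 1*17623))*(-45544 + 42456) = (-34762 + (-1640458/273 - 17623))*(-3088) = (-34762 - 6451537/273)*(-3088) = -15941563/273*(-3088) = 49227546544/273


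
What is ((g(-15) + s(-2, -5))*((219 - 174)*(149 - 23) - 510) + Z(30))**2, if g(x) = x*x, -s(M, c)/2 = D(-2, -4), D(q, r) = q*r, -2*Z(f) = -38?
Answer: 1163073814681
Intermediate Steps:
Z(f) = 19 (Z(f) = -1/2*(-38) = 19)
s(M, c) = -16 (s(M, c) = -(-4)*(-4) = -2*8 = -16)
g(x) = x**2
((g(-15) + s(-2, -5))*((219 - 174)*(149 - 23) - 510) + Z(30))**2 = (((-15)**2 - 16)*((219 - 174)*(149 - 23) - 510) + 19)**2 = ((225 - 16)*(45*126 - 510) + 19)**2 = (209*(5670 - 510) + 19)**2 = (209*5160 + 19)**2 = (1078440 + 19)**2 = 1078459**2 = 1163073814681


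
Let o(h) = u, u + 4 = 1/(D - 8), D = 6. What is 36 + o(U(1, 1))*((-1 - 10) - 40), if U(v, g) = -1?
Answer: 531/2 ≈ 265.50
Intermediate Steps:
u = -9/2 (u = -4 + 1/(6 - 8) = -4 + 1/(-2) = -4 - ½ = -9/2 ≈ -4.5000)
o(h) = -9/2
36 + o(U(1, 1))*((-1 - 10) - 40) = 36 - 9*((-1 - 10) - 40)/2 = 36 - 9*(-11 - 40)/2 = 36 - 9/2*(-51) = 36 + 459/2 = 531/2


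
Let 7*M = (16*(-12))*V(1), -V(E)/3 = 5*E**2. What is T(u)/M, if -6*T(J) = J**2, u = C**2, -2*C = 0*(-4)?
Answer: 0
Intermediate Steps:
V(E) = -15*E**2
C = 0 (C = -0*(-4) = -1/2*0 = 0)
M = 2880/7 (M = ((16*(-12))*(-15*1**2))/7 = (-(-2880))/7 = (-192*(-15))/7 = (1/7)*2880 = 2880/7 ≈ 411.43)
u = 0 (u = 0**2 = 0)
T(J) = -J**2/6
T(u)/M = (-1/6*0**2)/(2880/7) = -1/6*0*(7/2880) = 0*(7/2880) = 0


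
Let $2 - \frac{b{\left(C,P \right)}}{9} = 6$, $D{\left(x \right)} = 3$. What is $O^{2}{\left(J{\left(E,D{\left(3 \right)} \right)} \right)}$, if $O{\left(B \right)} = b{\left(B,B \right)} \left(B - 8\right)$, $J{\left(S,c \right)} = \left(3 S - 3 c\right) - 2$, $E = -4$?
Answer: $1245456$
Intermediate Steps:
$b{\left(C,P \right)} = -36$ ($b{\left(C,P \right)} = 18 - 54 = -36$)
$J{\left(S,c \right)} = -2 - 3 c + 3 S$ ($J{\left(S,c \right)} = \left(- 3 c + 3 S\right) - 2 = -2 - 3 c + 3 S$)
$O{\left(B \right)} = 288 - 36 B$ ($O{\left(B \right)} = - 36 \left(B - 8\right) = - 36 \left(-8 + B\right) = 288 - 36 B$)
$O^{2}{\left(J{\left(E,D{\left(3 \right)} \right)} \right)} = \left(288 - 36 \left(-2 - 9 + 3 \left(-4\right)\right)\right)^{2} = \left(288 - 36 \left(-2 - 9 - 12\right)\right)^{2} = \left(288 - -828\right)^{2} = \left(288 + 828\right)^{2} = 1116^{2} = 1245456$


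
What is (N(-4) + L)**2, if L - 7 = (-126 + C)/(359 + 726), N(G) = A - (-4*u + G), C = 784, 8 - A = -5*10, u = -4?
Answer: 69039481/24025 ≈ 2873.7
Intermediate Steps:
A = 58 (A = 8 - (-5)*10 = 8 - 1*(-50) = 8 + 50 = 58)
N(G) = 42 - G (N(G) = 58 - (-4*(-4) + G) = 58 - (16 + G) = 58 + (-16 - G) = 42 - G)
L = 1179/155 (L = 7 + (-126 + 784)/(359 + 726) = 7 + 658/1085 = 7 + 658*(1/1085) = 7 + 94/155 = 1179/155 ≈ 7.6065)
(N(-4) + L)**2 = ((42 - 1*(-4)) + 1179/155)**2 = ((42 + 4) + 1179/155)**2 = (46 + 1179/155)**2 = (8309/155)**2 = 69039481/24025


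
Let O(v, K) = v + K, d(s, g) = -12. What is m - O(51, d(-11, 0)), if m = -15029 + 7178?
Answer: -7890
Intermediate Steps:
m = -7851
O(v, K) = K + v
m - O(51, d(-11, 0)) = -7851 - (-12 + 51) = -7851 - 1*39 = -7851 - 39 = -7890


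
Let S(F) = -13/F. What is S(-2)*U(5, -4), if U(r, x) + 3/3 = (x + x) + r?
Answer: -26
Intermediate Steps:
U(r, x) = -1 + r + 2*x (U(r, x) = -1 + ((x + x) + r) = -1 + (2*x + r) = -1 + (r + 2*x) = -1 + r + 2*x)
S(-2)*U(5, -4) = (-13/(-2))*(-1 + 5 + 2*(-4)) = (-13*(-1/2))*(-1 + 5 - 8) = (13/2)*(-4) = -26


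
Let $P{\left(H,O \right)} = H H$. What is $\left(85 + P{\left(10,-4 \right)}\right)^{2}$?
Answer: $34225$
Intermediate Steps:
$P{\left(H,O \right)} = H^{2}$
$\left(85 + P{\left(10,-4 \right)}\right)^{2} = \left(85 + 10^{2}\right)^{2} = \left(85 + 100\right)^{2} = 185^{2} = 34225$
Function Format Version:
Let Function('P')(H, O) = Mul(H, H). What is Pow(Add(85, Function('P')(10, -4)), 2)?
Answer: 34225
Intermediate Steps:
Function('P')(H, O) = Pow(H, 2)
Pow(Add(85, Function('P')(10, -4)), 2) = Pow(Add(85, Pow(10, 2)), 2) = Pow(Add(85, 100), 2) = Pow(185, 2) = 34225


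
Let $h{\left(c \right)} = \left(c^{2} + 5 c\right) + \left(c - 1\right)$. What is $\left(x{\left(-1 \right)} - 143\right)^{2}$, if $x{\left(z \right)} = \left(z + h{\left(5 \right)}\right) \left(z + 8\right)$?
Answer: $51984$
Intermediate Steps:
$h{\left(c \right)} = -1 + c^{2} + 6 c$ ($h{\left(c \right)} = \left(c^{2} + 5 c\right) + \left(-1 + c\right) = -1 + c^{2} + 6 c$)
$x{\left(z \right)} = \left(8 + z\right) \left(54 + z\right)$ ($x{\left(z \right)} = \left(z + \left(-1 + 5^{2} + 6 \cdot 5\right)\right) \left(z + 8\right) = \left(z + \left(-1 + 25 + 30\right)\right) \left(8 + z\right) = \left(z + 54\right) \left(8 + z\right) = \left(54 + z\right) \left(8 + z\right) = \left(8 + z\right) \left(54 + z\right)$)
$\left(x{\left(-1 \right)} - 143\right)^{2} = \left(\left(432 + \left(-1\right)^{2} + 62 \left(-1\right)\right) - 143\right)^{2} = \left(\left(432 + 1 - 62\right) - 143\right)^{2} = \left(371 - 143\right)^{2} = 228^{2} = 51984$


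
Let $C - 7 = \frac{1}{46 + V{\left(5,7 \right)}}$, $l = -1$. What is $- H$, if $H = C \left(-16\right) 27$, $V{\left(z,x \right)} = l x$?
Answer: $\frac{39456}{13} \approx 3035.1$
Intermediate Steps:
$V{\left(z,x \right)} = - x$
$C = \frac{274}{39}$ ($C = 7 + \frac{1}{46 - 7} = 7 + \frac{1}{39} = \frac{274}{39} \approx 7.0256$)
$H = - \frac{39456}{13}$ ($H = \frac{274}{39} \left(-16\right) 27 = \left(- \frac{4384}{39}\right) 27 = - \frac{39456}{13} \approx -3035.1$)
$- H = \left(-1\right) \left(- \frac{39456}{13}\right) = \frac{39456}{13}$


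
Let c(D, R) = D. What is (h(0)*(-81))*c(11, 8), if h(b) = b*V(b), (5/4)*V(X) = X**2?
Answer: 0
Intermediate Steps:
V(X) = 4*X**2/5
h(b) = 4*b**3/5 (h(b) = b*(4*b**2/5) = 4*b**3/5)
(h(0)*(-81))*c(11, 8) = (((4/5)*0**3)*(-81))*11 = (((4/5)*0)*(-81))*11 = (0*(-81))*11 = 0*11 = 0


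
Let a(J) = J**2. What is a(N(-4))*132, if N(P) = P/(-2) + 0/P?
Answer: 528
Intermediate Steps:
N(P) = -P/2 (N(P) = P*(-1/2) + 0 = -P/2 + 0 = -P/2)
a(N(-4))*132 = (-1/2*(-4))**2*132 = 2**2*132 = 4*132 = 528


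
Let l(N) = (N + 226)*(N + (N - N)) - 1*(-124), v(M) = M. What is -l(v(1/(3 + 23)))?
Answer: -89701/676 ≈ -132.69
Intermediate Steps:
l(N) = 124 + N*(226 + N) (l(N) = (226 + N)*(N + 0) + 124 = (226 + N)*N + 124 = N*(226 + N) + 124 = 124 + N*(226 + N))
-l(v(1/(3 + 23))) = -(124 + (1/(3 + 23))² + 226/(3 + 23)) = -(124 + (1/26)² + 226/26) = -(124 + (1/26)² + 226*(1/26)) = -(124 + 1/676 + 113/13) = -1*89701/676 = -89701/676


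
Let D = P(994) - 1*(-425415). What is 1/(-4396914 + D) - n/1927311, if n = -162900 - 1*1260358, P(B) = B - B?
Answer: 628051755159/850479301021 ≈ 0.73847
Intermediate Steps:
P(B) = 0
D = 425415 (D = 0 - 1*(-425415) = 0 + 425415 = 425415)
n = -1423258 (n = -162900 - 1260358 = -1423258)
1/(-4396914 + D) - n/1927311 = 1/(-4396914 + 425415) - (-1423258)/1927311 = 1/(-3971499) - (-1423258)/1927311 = -1/3971499 - 1*(-1423258/1927311) = -1/3971499 + 1423258/1927311 = 628051755159/850479301021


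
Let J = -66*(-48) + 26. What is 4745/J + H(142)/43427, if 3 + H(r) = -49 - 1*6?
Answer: 205875863/138705838 ≈ 1.4843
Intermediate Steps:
H(r) = -58 (H(r) = -3 + (-49 - 1*6) = -3 + (-49 - 6) = -3 - 55 = -58)
J = 3194 (J = 3168 + 26 = 3194)
4745/J + H(142)/43427 = 4745/3194 - 58/43427 = 205875863/138705838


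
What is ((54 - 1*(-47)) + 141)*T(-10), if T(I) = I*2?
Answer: -4840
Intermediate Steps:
T(I) = 2*I
((54 - 1*(-47)) + 141)*T(-10) = ((54 - 1*(-47)) + 141)*(2*(-10)) = ((54 + 47) + 141)*(-20) = (101 + 141)*(-20) = 242*(-20) = -4840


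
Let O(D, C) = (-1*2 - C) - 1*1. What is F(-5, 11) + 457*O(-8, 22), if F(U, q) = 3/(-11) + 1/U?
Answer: -628401/55 ≈ -11425.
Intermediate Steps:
F(U, q) = -3/11 + 1/U (F(U, q) = 3*(-1/11) + 1/U = -3/11 + 1/U)
O(D, C) = -3 - C (O(D, C) = (-2 - C) - 1 = -3 - C)
F(-5, 11) + 457*O(-8, 22) = (-3/11 + 1/(-5)) + 457*(-3 - 1*22) = (-3/11 - ⅕) + 457*(-3 - 22) = -26/55 + 457*(-25) = -26/55 - 11425 = -628401/55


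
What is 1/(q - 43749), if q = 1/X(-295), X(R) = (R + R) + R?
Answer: -885/38717866 ≈ -2.2858e-5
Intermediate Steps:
X(R) = 3*R (X(R) = 2*R + R = 3*R)
q = -1/885 (q = 1/(3*(-295)) = 1/(-885) = -1/885 ≈ -0.0011299)
1/(q - 43749) = 1/(-1/885 - 43749) = 1/(-38717866/885) = -885/38717866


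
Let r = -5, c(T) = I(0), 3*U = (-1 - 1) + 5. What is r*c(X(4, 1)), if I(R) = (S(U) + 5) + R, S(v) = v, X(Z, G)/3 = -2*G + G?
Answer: -30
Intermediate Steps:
X(Z, G) = -3*G (X(Z, G) = 3*(-2*G + G) = 3*(-G) = -3*G)
U = 1 (U = ((-1 - 1) + 5)/3 = (-2 + 5)/3 = (1/3)*3 = 1)
I(R) = 6 + R (I(R) = (1 + 5) + R = 6 + R)
c(T) = 6 (c(T) = 6 + 0 = 6)
r*c(X(4, 1)) = -5*6 = -30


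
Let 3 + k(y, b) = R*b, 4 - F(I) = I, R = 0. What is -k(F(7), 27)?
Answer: 3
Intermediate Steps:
F(I) = 4 - I
k(y, b) = -3 (k(y, b) = -3 + 0*b = -3 + 0 = -3)
-k(F(7), 27) = -1*(-3) = 3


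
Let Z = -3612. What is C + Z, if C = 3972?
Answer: 360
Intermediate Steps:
C + Z = 3972 - 3612 = 360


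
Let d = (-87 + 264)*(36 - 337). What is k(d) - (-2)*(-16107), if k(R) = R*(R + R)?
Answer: 5676845244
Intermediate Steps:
d = -53277 (d = 177*(-301) = -53277)
k(R) = 2*R² (k(R) = R*(2*R) = 2*R²)
k(d) - (-2)*(-16107) = 2*(-53277)² - (-2)*(-16107) = 2*2838438729 - 1*32214 = 5676877458 - 32214 = 5676845244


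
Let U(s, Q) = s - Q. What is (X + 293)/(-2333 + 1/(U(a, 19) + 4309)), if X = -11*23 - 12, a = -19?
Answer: -59794/4982121 ≈ -0.012002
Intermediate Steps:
X = -265 (X = -253 - 12 = -265)
(X + 293)/(-2333 + 1/(U(a, 19) + 4309)) = (-265 + 293)/(-2333 + 1/((-19 - 1*19) + 4309)) = 28/(-2333 + 1/((-19 - 19) + 4309)) = 28/(-2333 + 1/(-38 + 4309)) = 28/(-2333 + 1/4271) = 28/(-9964242/4271) = 28*(-4271/9964242) = -59794/4982121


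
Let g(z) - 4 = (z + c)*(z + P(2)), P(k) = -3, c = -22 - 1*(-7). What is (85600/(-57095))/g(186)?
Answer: -17120/357380443 ≈ -4.7904e-5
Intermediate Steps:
c = -15 (c = -22 + 7 = -15)
g(z) = 4 + (-15 + z)*(-3 + z) (g(z) = 4 + (z - 15)*(z - 3) = 4 + (-15 + z)*(-3 + z))
(85600/(-57095))/g(186) = (85600/(-57095))/(49 + 186² - 18*186) = (85600*(-1/57095))/(49 + 34596 - 3348) = -17120/11419/31297 = -17120/11419*1/31297 = -17120/357380443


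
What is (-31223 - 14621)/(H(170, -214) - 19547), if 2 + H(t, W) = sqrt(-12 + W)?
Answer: 7931012/3381979 + 45844*I*sqrt(226)/382163627 ≈ 2.3451 + 0.0018034*I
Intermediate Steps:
H(t, W) = -2 + sqrt(-12 + W)
(-31223 - 14621)/(H(170, -214) - 19547) = (-31223 - 14621)/((-2 + sqrt(-12 - 214)) - 19547) = -45844/((-2 + sqrt(-226)) - 19547) = -45844/((-2 + I*sqrt(226)) - 19547) = -45844/(-19549 + I*sqrt(226))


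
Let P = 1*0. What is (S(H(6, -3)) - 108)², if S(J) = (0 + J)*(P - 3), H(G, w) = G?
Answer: 15876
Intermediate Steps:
P = 0
S(J) = -3*J (S(J) = (0 + J)*(0 - 3) = J*(-3) = -3*J)
(S(H(6, -3)) - 108)² = (-3*6 - 108)² = (-18 - 108)² = (-126)² = 15876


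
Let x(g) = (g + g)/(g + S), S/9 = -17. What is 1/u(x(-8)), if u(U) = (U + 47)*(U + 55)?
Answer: 25921/67268793 ≈ 0.00038533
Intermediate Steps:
S = -153 (S = 9*(-17) = -153)
x(g) = 2*g/(-153 + g) (x(g) = (g + g)/(g - 153) = (2*g)/(-153 + g) = 2*g/(-153 + g))
u(U) = (47 + U)*(55 + U)
1/u(x(-8)) = 1/(2585 + (2*(-8)/(-153 - 8))**2 + 102*(2*(-8)/(-153 - 8))) = 1/(2585 + (2*(-8)/(-161))**2 + 102*(2*(-8)/(-161))) = 1/(2585 + (2*(-8)*(-1/161))**2 + 102*(2*(-8)*(-1/161))) = 1/(2585 + (16/161)**2 + 102*(16/161)) = 1/(2585 + 256/25921 + 1632/161) = 1/(67268793/25921) = 25921/67268793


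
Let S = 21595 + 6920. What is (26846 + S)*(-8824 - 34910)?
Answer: -2421157974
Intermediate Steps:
S = 28515
(26846 + S)*(-8824 - 34910) = (26846 + 28515)*(-8824 - 34910) = 55361*(-43734) = -2421157974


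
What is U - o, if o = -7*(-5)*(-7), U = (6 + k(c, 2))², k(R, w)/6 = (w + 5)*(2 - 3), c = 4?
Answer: 1541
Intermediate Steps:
k(R, w) = -30 - 6*w (k(R, w) = 6*((w + 5)*(2 - 3)) = 6*((5 + w)*(-1)) = 6*(-5 - w) = -30 - 6*w)
U = 1296 (U = (6 + (-30 - 6*2))² = (6 + (-30 - 12))² = (6 - 42)² = (-36)² = 1296)
o = -245 (o = 35*(-7) = -245)
U - o = 1296 - 1*(-245) = 1296 + 245 = 1541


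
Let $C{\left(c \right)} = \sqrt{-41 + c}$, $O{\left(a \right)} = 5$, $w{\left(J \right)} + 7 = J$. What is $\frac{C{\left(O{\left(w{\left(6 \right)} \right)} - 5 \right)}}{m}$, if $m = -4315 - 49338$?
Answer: $- \frac{i \sqrt{41}}{53653} \approx - 0.00011934 i$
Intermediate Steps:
$w{\left(J \right)} = -7 + J$
$m = -53653$ ($m = -4315 - 49338 = -53653$)
$\frac{C{\left(O{\left(w{\left(6 \right)} \right)} - 5 \right)}}{m} = \frac{\sqrt{-41 + \left(5 - 5\right)}}{-53653} = \sqrt{-41 + 0} \left(- \frac{1}{53653}\right) = \sqrt{-41} \left(- \frac{1}{53653}\right) = i \sqrt{41} \left(- \frac{1}{53653}\right) = - \frac{i \sqrt{41}}{53653}$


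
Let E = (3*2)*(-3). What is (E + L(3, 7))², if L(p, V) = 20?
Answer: 4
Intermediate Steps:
E = -18 (E = 6*(-3) = -18)
(E + L(3, 7))² = (-18 + 20)² = 2² = 4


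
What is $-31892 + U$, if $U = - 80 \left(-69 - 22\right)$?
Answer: $-24612$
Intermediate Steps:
$U = 7280$ ($U = \left(-80\right) \left(-91\right) = 7280$)
$-31892 + U = -31892 + 7280 = -24612$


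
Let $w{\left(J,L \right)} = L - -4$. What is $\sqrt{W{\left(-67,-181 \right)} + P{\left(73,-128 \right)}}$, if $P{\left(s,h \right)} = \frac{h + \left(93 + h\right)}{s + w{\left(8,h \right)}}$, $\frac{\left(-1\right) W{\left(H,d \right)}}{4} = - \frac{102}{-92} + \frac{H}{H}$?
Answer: $\frac{i \sqrt{7208085}}{1173} \approx 2.2888 i$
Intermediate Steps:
$W{\left(H,d \right)} = - \frac{194}{23}$ ($W{\left(H,d \right)} = - 4 \left(- \frac{102}{-92} + \frac{H}{H}\right) = - 4 \left(\left(-102\right) \left(- \frac{1}{92}\right) + 1\right) = - 4 \left(\frac{51}{46} + 1\right) = \left(-4\right) \frac{97}{46} = - \frac{194}{23}$)
$w{\left(J,L \right)} = 4 + L$ ($w{\left(J,L \right)} = L + 4 = 4 + L$)
$P{\left(s,h \right)} = \frac{93 + 2 h}{4 + h + s}$ ($P{\left(s,h \right)} = \frac{h + \left(93 + h\right)}{s + \left(4 + h\right)} = \frac{93 + 2 h}{4 + h + s}$)
$\sqrt{W{\left(-67,-181 \right)} + P{\left(73,-128 \right)}} = \sqrt{- \frac{194}{23} + \frac{93 + 2 \left(-128\right)}{4 - 128 + 73}} = \sqrt{- \frac{194}{23} + \frac{93 - 256}{-51}} = \sqrt{- \frac{194}{23} - - \frac{163}{51}} = \sqrt{- \frac{194}{23} + \frac{163}{51}} = \sqrt{- \frac{6145}{1173}} = \frac{i \sqrt{7208085}}{1173}$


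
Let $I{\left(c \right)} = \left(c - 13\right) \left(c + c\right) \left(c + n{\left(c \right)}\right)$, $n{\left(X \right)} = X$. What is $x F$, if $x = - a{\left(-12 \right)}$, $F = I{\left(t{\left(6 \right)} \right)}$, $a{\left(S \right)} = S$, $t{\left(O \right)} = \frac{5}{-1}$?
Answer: $-21600$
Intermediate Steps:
$t{\left(O \right)} = -5$ ($t{\left(O \right)} = 5 \left(-1\right) = -5$)
$I{\left(c \right)} = 4 c^{2} \left(-13 + c\right)$ ($I{\left(c \right)} = \left(c - 13\right) \left(c + c\right) \left(c + c\right) = \left(-13 + c\right) 2 c 2 c = 2 c \left(-13 + c\right) 2 c = 4 c^{2} \left(-13 + c\right)$)
$F = -1800$ ($F = 4 \left(-5\right)^{2} \left(-13 - 5\right) = 4 \cdot 25 \left(-18\right) = -1800$)
$x = 12$ ($x = \left(-1\right) \left(-12\right) = 12$)
$x F = 12 \left(-1800\right) = -21600$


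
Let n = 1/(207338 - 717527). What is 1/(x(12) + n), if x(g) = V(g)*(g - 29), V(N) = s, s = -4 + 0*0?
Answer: 510189/34692851 ≈ 0.014706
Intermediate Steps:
s = -4 (s = -4 + 0 = -4)
V(N) = -4
n = -1/510189 (n = 1/(-510189) = -1/510189 ≈ -1.9601e-6)
x(g) = 116 - 4*g (x(g) = -4*(g - 29) = -4*(-29 + g) = 116 - 4*g)
1/(x(12) + n) = 1/((116 - 4*12) - 1/510189) = 1/((116 - 48) - 1/510189) = 1/(68 - 1/510189) = 1/(34692851/510189) = 510189/34692851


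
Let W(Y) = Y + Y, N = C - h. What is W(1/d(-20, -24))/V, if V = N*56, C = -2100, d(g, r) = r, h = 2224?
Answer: 1/2905728 ≈ 3.4415e-7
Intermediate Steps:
N = -4324 (N = -2100 - 1*2224 = -2100 - 2224 = -4324)
W(Y) = 2*Y
V = -242144 (V = -4324*56 = -242144)
W(1/d(-20, -24))/V = (2/(-24))/(-242144) = (2*(-1/24))*(-1/242144) = -1/12*(-1/242144) = 1/2905728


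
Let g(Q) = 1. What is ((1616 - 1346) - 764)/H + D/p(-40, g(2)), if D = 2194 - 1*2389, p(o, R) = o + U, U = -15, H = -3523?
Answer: 10987/2981 ≈ 3.6857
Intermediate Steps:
p(o, R) = -15 + o (p(o, R) = o - 15 = -15 + o)
D = -195 (D = 2194 - 2389 = -195)
((1616 - 1346) - 764)/H + D/p(-40, g(2)) = ((1616 - 1346) - 764)/(-3523) - 195/(-15 - 40) = (270 - 764)*(-1/3523) - 195/(-55) = -494*(-1/3523) - 195*(-1/55) = 38/271 + 39/11 = 10987/2981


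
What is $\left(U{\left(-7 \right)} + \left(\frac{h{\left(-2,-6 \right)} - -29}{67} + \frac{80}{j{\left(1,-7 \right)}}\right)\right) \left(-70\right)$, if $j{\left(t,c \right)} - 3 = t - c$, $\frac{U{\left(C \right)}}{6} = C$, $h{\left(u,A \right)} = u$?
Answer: $\frac{1770790}{737} \approx 2402.7$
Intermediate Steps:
$U{\left(C \right)} = 6 C$
$j{\left(t,c \right)} = 3 + t - c$ ($j{\left(t,c \right)} = 3 - \left(c - t\right) = 3 + t - c$)
$\left(U{\left(-7 \right)} + \left(\frac{h{\left(-2,-6 \right)} - -29}{67} + \frac{80}{j{\left(1,-7 \right)}}\right)\right) \left(-70\right) = \left(6 \left(-7\right) + \left(\frac{-2 - -29}{67} + \frac{80}{3 + 1 - -7}\right)\right) \left(-70\right) = \left(-42 + \left(\left(-2 + 29\right) \frac{1}{67} + \frac{80}{3 + 1 + 7}\right)\right) \left(-70\right) = \left(-42 + \left(27 \cdot \frac{1}{67} + \frac{80}{11}\right)\right) \left(-70\right) = \left(-42 + \left(\frac{27}{67} + 80 \cdot \frac{1}{11}\right)\right) \left(-70\right) = \left(-42 + \left(\frac{27}{67} + \frac{80}{11}\right)\right) \left(-70\right) = \left(-42 + \frac{5657}{737}\right) \left(-70\right) = \left(- \frac{25297}{737}\right) \left(-70\right) = \frac{1770790}{737}$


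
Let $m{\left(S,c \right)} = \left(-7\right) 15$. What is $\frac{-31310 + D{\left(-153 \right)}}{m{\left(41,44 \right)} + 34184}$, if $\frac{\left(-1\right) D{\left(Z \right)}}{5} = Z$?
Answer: $- \frac{30545}{34079} \approx -0.8963$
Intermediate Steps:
$D{\left(Z \right)} = - 5 Z$
$m{\left(S,c \right)} = -105$
$\frac{-31310 + D{\left(-153 \right)}}{m{\left(41,44 \right)} + 34184} = \frac{-31310 - -765}{-105 + 34184} = \frac{-31310 + 765}{34079} = \left(-30545\right) \frac{1}{34079} = - \frac{30545}{34079}$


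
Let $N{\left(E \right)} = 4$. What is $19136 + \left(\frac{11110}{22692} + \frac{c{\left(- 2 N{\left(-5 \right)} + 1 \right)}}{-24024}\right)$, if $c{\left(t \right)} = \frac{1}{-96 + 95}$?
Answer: $\frac{869358936335}{45429384} \approx 19137.0$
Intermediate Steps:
$c{\left(t \right)} = -1$ ($c{\left(t \right)} = \frac{1}{-1} = -1$)
$19136 + \left(\frac{11110}{22692} + \frac{c{\left(- 2 N{\left(-5 \right)} + 1 \right)}}{-24024}\right) = 19136 + \left(\frac{11110}{22692} - \frac{1}{-24024}\right) = 19136 + \left(11110 \cdot \frac{1}{22692} - - \frac{1}{24024}\right) = 19136 + \left(\frac{5555}{11346} + \frac{1}{24024}\right) = 19136 + \frac{22244111}{45429384} = \frac{869358936335}{45429384}$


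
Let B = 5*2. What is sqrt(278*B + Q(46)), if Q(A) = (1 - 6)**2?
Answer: sqrt(2805) ≈ 52.962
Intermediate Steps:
B = 10
Q(A) = 25 (Q(A) = (-5)**2 = 25)
sqrt(278*B + Q(46)) = sqrt(278*10 + 25) = sqrt(2780 + 25) = sqrt(2805)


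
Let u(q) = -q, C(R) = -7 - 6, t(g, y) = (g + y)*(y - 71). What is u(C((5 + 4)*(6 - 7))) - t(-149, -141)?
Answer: -61467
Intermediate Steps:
t(g, y) = (-71 + y)*(g + y) (t(g, y) = (g + y)*(-71 + y) = (-71 + y)*(g + y))
C(R) = -13
u(C((5 + 4)*(6 - 7))) - t(-149, -141) = -1*(-13) - ((-141)**2 - 71*(-149) - 71*(-141) - 149*(-141)) = 13 - (19881 + 10579 + 10011 + 21009) = 13 - 1*61480 = 13 - 61480 = -61467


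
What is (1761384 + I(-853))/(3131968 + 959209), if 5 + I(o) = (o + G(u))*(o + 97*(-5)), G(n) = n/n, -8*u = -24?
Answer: 2901355/4091177 ≈ 0.70917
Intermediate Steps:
u = 3 (u = -⅛*(-24) = 3)
G(n) = 1
I(o) = -5 + (1 + o)*(-485 + o) (I(o) = -5 + (o + 1)*(o + 97*(-5)) = -5 + (1 + o)*(o - 485) = -5 + (1 + o)*(-485 + o))
(1761384 + I(-853))/(3131968 + 959209) = (1761384 + (-490 + (-853)² - 484*(-853)))/(3131968 + 959209) = (1761384 + (-490 + 727609 + 412852))/4091177 = (1761384 + 1139971)*(1/4091177) = 2901355*(1/4091177) = 2901355/4091177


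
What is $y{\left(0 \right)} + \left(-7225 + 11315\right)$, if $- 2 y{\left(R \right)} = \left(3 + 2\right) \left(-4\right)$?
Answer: $4100$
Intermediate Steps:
$y{\left(R \right)} = 10$ ($y{\left(R \right)} = - \frac{\left(3 + 2\right) \left(-4\right)}{2} = - \frac{5 \left(-4\right)}{2} = \left(- \frac{1}{2}\right) \left(-20\right) = 10$)
$y{\left(0 \right)} + \left(-7225 + 11315\right) = 10 + \left(-7225 + 11315\right) = 10 + 4090 = 4100$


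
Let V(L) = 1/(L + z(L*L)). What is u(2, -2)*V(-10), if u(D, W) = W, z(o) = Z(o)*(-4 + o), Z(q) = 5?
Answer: -1/235 ≈ -0.0042553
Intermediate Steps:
z(o) = -20 + 5*o (z(o) = 5*(-4 + o) = -20 + 5*o)
V(L) = 1/(-20 + L + 5*L²) (V(L) = 1/(L + (-20 + 5*(L*L))) = 1/(L + (-20 + 5*L²)) = 1/(-20 + L + 5*L²))
u(2, -2)*V(-10) = -2/(-20 - 10 + 5*(-10)²) = -2/(-20 - 10 + 5*100) = -2/(-20 - 10 + 500) = -2/470 = -2*1/470 = -1/235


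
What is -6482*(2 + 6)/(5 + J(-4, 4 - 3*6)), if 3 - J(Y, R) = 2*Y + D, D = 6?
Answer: -25928/5 ≈ -5185.6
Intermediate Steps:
J(Y, R) = -3 - 2*Y (J(Y, R) = 3 - (2*Y + 6) = 3 - (6 + 2*Y) = 3 + (-6 - 2*Y) = -3 - 2*Y)
-6482*(2 + 6)/(5 + J(-4, 4 - 3*6)) = -6482*(2 + 6)/(5 + (-3 - 2*(-4))) = -51856/(5 + (-3 + 8)) = -51856/(5 + 5) = -51856/10 = -6482*4/5 = -25928/5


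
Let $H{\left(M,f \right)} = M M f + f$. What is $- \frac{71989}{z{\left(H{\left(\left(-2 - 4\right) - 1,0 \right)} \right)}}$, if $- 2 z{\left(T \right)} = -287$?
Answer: $- \frac{143978}{287} \approx -501.67$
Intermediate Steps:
$H{\left(M,f \right)} = f + f M^{2}$ ($H{\left(M,f \right)} = M^{2} f + f = f M^{2} + f = f + f M^{2}$)
$z{\left(T \right)} = \frac{287}{2}$ ($z{\left(T \right)} = \left(- \frac{1}{2}\right) \left(-287\right) = \frac{287}{2}$)
$- \frac{71989}{z{\left(H{\left(\left(-2 - 4\right) - 1,0 \right)} \right)}} = - \frac{71989}{\frac{287}{2}} = \left(-71989\right) \frac{2}{287} = - \frac{143978}{287}$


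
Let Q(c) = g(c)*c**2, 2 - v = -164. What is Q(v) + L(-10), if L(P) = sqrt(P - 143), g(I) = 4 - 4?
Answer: 3*I*sqrt(17) ≈ 12.369*I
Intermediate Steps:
g(I) = 0
v = 166 (v = 2 - 1*(-164) = 2 + 164 = 166)
Q(c) = 0 (Q(c) = 0*c**2 = 0)
L(P) = sqrt(-143 + P)
Q(v) + L(-10) = 0 + sqrt(-143 - 10) = 0 + sqrt(-153) = 0 + 3*I*sqrt(17) = 3*I*sqrt(17)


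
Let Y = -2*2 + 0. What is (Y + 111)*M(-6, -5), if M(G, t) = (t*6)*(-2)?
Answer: 6420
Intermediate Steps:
Y = -4 (Y = -4 + 0 = -4)
M(G, t) = -12*t (M(G, t) = (6*t)*(-2) = -12*t)
(Y + 111)*M(-6, -5) = (-4 + 111)*(-12*(-5)) = 107*60 = 6420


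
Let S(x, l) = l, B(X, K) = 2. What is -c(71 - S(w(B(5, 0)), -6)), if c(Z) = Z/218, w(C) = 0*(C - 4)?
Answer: -77/218 ≈ -0.35321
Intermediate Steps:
w(C) = 0 (w(C) = 0*(-4 + C) = 0)
c(Z) = Z/218 (c(Z) = Z*(1/218) = Z/218)
-c(71 - S(w(B(5, 0)), -6)) = -(71 - 1*(-6))/218 = -(71 + 6)/218 = -77/218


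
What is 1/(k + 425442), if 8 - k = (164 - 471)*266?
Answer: 1/507112 ≈ 1.9720e-6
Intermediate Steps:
k = 81670 (k = 8 - (164 - 471)*266 = 8 - (-307)*266 = 8 - 1*(-81662) = 8 + 81662 = 81670)
1/(k + 425442) = 1/(81670 + 425442) = 1/507112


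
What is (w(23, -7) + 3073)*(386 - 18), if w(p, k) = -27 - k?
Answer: 1123504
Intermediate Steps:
(w(23, -7) + 3073)*(386 - 18) = ((-27 - 1*(-7)) + 3073)*(386 - 18) = ((-27 + 7) + 3073)*368 = (-20 + 3073)*368 = 3053*368 = 1123504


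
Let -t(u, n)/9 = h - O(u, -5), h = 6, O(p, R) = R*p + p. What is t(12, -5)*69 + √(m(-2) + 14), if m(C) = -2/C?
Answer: -33534 + √15 ≈ -33530.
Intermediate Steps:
O(p, R) = p + R*p
t(u, n) = -54 - 36*u (t(u, n) = -9*(6 - u*(1 - 5)) = -9*(6 - u*(-4)) = -9*(6 - (-4)*u) = -9*(6 + 4*u) = -54 - 36*u)
t(12, -5)*69 + √(m(-2) + 14) = (-54 - 36*12)*69 + √(-2/(-2) + 14) = (-54 - 432)*69 + √(-2*(-½) + 14) = -486*69 + √(1 + 14) = -33534 + √15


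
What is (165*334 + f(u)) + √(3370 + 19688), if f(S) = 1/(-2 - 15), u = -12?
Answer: 936869/17 + 3*√2562 ≈ 55262.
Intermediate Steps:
f(S) = -1/17 (f(S) = 1/(-17) = -1/17)
(165*334 + f(u)) + √(3370 + 19688) = (165*334 - 1/17) + √(3370 + 19688) = (55110 - 1/17) + √23058 = 936869/17 + 3*√2562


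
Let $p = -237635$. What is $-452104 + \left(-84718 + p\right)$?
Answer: $-774457$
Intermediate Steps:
$-452104 + \left(-84718 + p\right) = -452104 - 322353 = -774457$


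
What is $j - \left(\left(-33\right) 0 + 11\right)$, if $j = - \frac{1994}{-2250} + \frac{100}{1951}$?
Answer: $- \frac{22085978}{2194875} \approx -10.063$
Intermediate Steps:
$j = \frac{2057647}{2194875}$ ($j = \left(-1994\right) \left(- \frac{1}{2250}\right) + 100 \cdot \frac{1}{1951} = \frac{997}{1125} + \frac{100}{1951} = \frac{2057647}{2194875} \approx 0.93748$)
$j - \left(\left(-33\right) 0 + 11\right) = \frac{2057647}{2194875} - \left(\left(-33\right) 0 + 11\right) = \frac{2057647}{2194875} - \left(0 + 11\right) = \frac{2057647}{2194875} - 11 = - \frac{22085978}{2194875}$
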